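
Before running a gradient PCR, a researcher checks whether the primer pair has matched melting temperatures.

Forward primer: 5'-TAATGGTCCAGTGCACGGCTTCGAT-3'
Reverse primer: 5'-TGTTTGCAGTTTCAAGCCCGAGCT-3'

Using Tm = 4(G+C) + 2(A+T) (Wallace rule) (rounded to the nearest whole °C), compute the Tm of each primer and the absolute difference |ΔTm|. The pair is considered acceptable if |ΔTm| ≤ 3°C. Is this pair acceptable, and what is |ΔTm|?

Forward: A=5 T=7 G=7 C=6 → Tm = 2·12 + 4·13 = 76°C.
Reverse: A=4 T=8 G=6 C=6 → Tm = 2·12 + 4·12 = 72°C.
|ΔTm| = |76 − 72| = 4°C, > 3°C.

|ΔTm| = 4°C; the pair is not acceptable.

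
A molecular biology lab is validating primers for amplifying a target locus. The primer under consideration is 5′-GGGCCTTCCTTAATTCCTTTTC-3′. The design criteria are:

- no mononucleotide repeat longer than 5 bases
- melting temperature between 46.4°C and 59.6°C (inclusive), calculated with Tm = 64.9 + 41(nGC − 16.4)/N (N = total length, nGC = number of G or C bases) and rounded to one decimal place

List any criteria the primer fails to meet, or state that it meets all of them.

Base counts: A=2, T=10, G=3, C=7 (length 22).
homopolymer run: longest run = 4 ✓
Tm: Tm = 64.9 + 41·(10 − 16.4)/22 = 53.0°C ✓

Meets all criteria.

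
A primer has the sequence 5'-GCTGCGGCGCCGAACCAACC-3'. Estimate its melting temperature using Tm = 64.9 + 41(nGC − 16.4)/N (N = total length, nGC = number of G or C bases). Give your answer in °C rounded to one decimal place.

62.0°C

Base counts: A=4, T=1, G=6, C=9; G+C = 15, N = 20.
Tm = 64.9 + 41·(15 − 16.4)/20 = 64.9 + -57.40/20 = 62.0°C.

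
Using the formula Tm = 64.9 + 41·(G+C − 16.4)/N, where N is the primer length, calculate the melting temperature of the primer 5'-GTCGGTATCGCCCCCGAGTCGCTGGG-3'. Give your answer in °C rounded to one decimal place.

Base counts: A=2, T=5, G=10, C=9; G+C = 19, N = 26.
Tm = 64.9 + 41·(19 − 16.4)/26 = 64.9 + 106.60/26 = 69.0°C.

69.0°C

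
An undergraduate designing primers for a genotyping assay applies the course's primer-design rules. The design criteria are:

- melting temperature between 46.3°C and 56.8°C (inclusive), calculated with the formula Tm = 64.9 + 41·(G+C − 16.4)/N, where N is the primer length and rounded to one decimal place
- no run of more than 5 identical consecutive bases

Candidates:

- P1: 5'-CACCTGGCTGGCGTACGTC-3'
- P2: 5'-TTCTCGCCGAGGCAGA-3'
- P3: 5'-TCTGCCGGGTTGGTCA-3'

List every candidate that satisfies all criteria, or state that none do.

P1 (19 nt, A=2 T=4 G=6 C=7): Tm = 64.9 + 41·(13 − 16.4)/19 = 57.6°C, outside 46.3–56.8°C ✗; longest run = 2 ✓ — fails.
P2 (16 nt, A=3 T=3 G=5 C=5): Tm = 64.9 + 41·(10 − 16.4)/16 = 48.5°C ✓; longest run = 2 ✓ — passes.
P3 (16 nt, A=1 T=5 G=6 C=4): Tm = 64.9 + 41·(10 − 16.4)/16 = 48.5°C ✓; longest run = 3 ✓ — passes.

P2 and P3.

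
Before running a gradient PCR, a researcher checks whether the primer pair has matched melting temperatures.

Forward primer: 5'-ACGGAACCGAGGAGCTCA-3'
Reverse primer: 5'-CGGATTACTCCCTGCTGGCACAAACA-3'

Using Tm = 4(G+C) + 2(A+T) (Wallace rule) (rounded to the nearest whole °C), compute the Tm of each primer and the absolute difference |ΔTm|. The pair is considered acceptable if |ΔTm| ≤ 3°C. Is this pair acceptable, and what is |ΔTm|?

|ΔTm| = 22°C; the pair is not acceptable.

Forward: A=6 T=1 G=6 C=5 → Tm = 2·7 + 4·11 = 58°C.
Reverse: A=7 T=5 G=5 C=9 → Tm = 2·12 + 4·14 = 80°C.
|ΔTm| = |58 − 80| = 22°C, > 3°C.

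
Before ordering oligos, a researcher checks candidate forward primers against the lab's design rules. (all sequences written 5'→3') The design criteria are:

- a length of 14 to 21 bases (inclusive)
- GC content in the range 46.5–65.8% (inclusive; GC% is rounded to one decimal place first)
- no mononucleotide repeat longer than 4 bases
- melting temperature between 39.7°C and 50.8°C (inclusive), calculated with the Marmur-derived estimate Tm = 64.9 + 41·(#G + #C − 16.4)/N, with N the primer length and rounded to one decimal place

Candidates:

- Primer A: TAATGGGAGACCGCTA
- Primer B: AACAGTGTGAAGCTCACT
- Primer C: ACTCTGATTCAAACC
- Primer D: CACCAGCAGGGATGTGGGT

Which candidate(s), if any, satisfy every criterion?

Primer A (16 nt, A=5 T=3 G=5 C=3): length 16 ✓; GC 8/16 = 50.0% ✓; longest run = 3 ✓; Tm = 64.9 + 41·(8 − 16.4)/16 = 43.4°C ✓ — passes.
Primer B (18 nt, A=6 T=4 G=4 C=4): length 18 ✓; GC 8/18 = 44.4%, outside 46.5–65.8% ✗; longest run = 2 ✓; Tm = 64.9 + 41·(8 − 16.4)/18 = 45.8°C ✓ — fails.
Primer C (15 nt, A=5 T=4 G=1 C=5): length 15 ✓; GC 6/15 = 40.0%, outside 46.5–65.8% ✗; longest run = 3 ✓; Tm = 64.9 + 41·(6 − 16.4)/15 = 36.5°C, outside 39.7–50.8°C ✗ — fails.
Primer D (19 nt, A=4 T=3 G=8 C=4): length 19 ✓; GC 12/19 = 63.2% ✓; longest run = 3 ✓; Tm = 64.9 + 41·(12 − 16.4)/19 = 55.4°C, outside 39.7–50.8°C ✗ — fails.

Primer A only.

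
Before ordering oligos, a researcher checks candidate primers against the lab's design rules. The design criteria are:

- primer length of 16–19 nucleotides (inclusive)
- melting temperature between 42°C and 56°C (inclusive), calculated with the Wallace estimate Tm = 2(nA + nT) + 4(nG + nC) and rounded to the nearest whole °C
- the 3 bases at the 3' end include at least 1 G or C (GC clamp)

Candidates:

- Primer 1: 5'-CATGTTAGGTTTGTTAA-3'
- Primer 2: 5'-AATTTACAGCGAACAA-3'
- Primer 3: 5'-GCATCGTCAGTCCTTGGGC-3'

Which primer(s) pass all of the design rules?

Primer 1 (17 nt, A=4 T=8 G=4 C=1): length 17 ✓; Tm = 2·12 + 4·5 = 44°C ✓; 3' end TAA has 0 G/C, need ≥1 ✗ — fails.
Primer 2 (16 nt, A=8 T=3 G=2 C=3): length 16 ✓; Tm = 2·11 + 4·5 = 42°C ✓; 3' end CAA has 1 G/C ✓ — passes.
Primer 3 (19 nt, A=2 T=5 G=6 C=6): length 19 ✓; Tm = 2·7 + 4·12 = 62°C, outside 42–56°C ✗; 3' end GGC has 3 G/C ✓ — fails.

Primer 2 only.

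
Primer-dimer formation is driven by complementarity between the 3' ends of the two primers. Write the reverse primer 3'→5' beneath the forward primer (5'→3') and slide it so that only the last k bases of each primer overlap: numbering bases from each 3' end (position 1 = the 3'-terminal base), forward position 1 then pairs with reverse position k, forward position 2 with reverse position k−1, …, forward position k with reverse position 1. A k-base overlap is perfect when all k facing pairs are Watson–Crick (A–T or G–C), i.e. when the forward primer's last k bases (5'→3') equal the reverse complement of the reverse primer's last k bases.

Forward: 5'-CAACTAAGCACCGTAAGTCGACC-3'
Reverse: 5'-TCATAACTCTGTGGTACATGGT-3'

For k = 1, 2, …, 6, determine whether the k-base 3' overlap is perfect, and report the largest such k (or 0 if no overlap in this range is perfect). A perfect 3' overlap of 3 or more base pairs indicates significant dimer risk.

Longest perfect overlap: 3 complementary base pairs; significant dimer risk (threshold 3).

Last 6 bases (5'→3') — forward …TCGACC, reverse …CATGGT.
Reverse complement of the reverse primer's last 6 bases: ACCATG; its first k bases are the reverse complement of the reverse primer's last k bases, so a perfect k-base overlap needs the forward primer's last k bases to equal them.
Comparing (forward last k vs required): k=1: C vs A ✗; k=2: CC vs AC ✗; k=3: ACC vs ACC ✓; k=4: GACC vs ACCA ✗; k=5: CGACC vs ACCAT ✗; k=6: TCGACC vs ACCATG ✗.
Only k = 3 is perfect, so the longest perfect 3' overlap is 3.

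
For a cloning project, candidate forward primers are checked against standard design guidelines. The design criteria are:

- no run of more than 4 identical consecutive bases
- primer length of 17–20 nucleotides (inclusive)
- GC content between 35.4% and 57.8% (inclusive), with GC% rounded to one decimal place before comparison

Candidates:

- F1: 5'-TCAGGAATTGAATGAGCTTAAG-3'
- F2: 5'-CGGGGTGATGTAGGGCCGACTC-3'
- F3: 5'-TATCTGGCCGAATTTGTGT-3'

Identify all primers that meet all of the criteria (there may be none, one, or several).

F3 only.

F1 (22 nt, A=8 T=6 G=6 C=2): longest run = 2 ✓; length 22, outside 17–20 ✗; GC 8/22 = 36.4% ✓ — fails.
F2 (22 nt, A=3 T=4 G=10 C=5): longest run = 4 ✓; length 22, outside 17–20 ✗; GC 15/22 = 68.2%, outside 35.4–57.8% ✗ — fails.
F3 (19 nt, A=3 T=8 G=5 C=3): longest run = 3 ✓; length 19 ✓; GC 8/19 = 42.1% ✓ — passes.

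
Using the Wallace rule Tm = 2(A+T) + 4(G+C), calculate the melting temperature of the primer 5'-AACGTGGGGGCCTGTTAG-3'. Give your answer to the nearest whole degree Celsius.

Base counts: A=3, T=4, G=8, C=3 (length 18).
Tm = 2·(3+4) + 4·(8+3) = 2·7 + 4·11 = 14 + 44 = 58°C.

58°C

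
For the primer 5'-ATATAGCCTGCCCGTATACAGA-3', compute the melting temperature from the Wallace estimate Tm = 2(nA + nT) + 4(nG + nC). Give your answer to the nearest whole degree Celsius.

64°C

Base counts: A=7, T=5, G=4, C=6 (length 22).
Tm = 2·(7+5) + 4·(4+6) = 2·12 + 4·10 = 24 + 40 = 64°C.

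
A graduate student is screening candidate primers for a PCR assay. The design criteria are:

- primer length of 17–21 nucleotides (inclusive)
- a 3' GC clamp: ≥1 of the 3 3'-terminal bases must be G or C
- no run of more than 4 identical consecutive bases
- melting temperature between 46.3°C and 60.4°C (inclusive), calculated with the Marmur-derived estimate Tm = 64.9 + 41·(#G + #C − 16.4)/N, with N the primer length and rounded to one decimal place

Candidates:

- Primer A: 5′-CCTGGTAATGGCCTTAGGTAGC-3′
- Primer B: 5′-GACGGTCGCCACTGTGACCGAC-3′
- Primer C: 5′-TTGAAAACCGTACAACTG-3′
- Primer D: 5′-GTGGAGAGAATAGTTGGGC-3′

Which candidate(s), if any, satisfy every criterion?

Primer A (22 nt, A=4 T=6 G=7 C=5): length 22, outside 17–21 ✗; 3' end AGC has 2 G/C ✓; longest run = 2 ✓; Tm = 64.9 + 41·(12 − 16.4)/22 = 56.7°C ✓ — fails.
Primer B (22 nt, A=4 T=3 G=7 C=8): length 22, outside 17–21 ✗; 3' end GAC has 2 G/C ✓; longest run = 2 ✓; Tm = 64.9 + 41·(15 − 16.4)/22 = 62.3°C, outside 46.3–60.4°C ✗ — fails.
Primer C (18 nt, A=7 T=4 G=3 C=4): length 18 ✓; 3' end CTG has 2 G/C ✓; longest run = 4 ✓; Tm = 64.9 + 41·(7 − 16.4)/18 = 43.5°C, outside 46.3–60.4°C ✗ — fails.
Primer D (19 nt, A=5 T=4 G=9 C=1): length 19 ✓; 3' end GGC has 3 G/C ✓; longest run = 3 ✓; Tm = 64.9 + 41·(10 − 16.4)/19 = 51.1°C ✓ — passes.

Primer D only.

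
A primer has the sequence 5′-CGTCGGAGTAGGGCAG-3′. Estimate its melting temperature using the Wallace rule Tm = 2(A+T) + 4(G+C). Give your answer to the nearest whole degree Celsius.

Base counts: A=3, T=2, G=8, C=3 (length 16).
Tm = 2·(3+2) + 4·(8+3) = 2·5 + 4·11 = 10 + 44 = 54°C.

54°C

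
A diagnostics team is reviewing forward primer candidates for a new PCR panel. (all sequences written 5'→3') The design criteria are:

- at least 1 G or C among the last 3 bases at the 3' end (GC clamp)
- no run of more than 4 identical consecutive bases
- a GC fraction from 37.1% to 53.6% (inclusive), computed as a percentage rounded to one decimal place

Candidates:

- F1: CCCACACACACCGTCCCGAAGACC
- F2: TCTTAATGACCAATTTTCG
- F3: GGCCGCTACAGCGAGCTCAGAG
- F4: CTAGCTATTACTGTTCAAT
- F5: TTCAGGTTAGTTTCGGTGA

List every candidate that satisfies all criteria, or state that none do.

F1 (24 nt, A=7 T=1 G=3 C=13): 3' end ACC has 2 G/C ✓; longest run = 3 ✓; GC 16/24 = 66.7%, outside 37.1–53.6% ✗ — fails.
F2 (19 nt, A=5 T=8 G=2 C=4): 3' end TCG has 2 G/C ✓; longest run = 4 ✓; GC 6/19 = 31.6%, outside 37.1–53.6% ✗ — fails.
F3 (22 nt, A=5 T=2 G=8 C=7): 3' end GAG has 2 G/C ✓; longest run = 2 ✓; GC 15/22 = 68.2%, outside 37.1–53.6% ✗ — fails.
F4 (19 nt, A=5 T=8 G=2 C=4): 3' end AAT has 0 G/C, need ≥1 ✗; longest run = 2 ✓; GC 6/19 = 31.6%, outside 37.1–53.6% ✗ — fails.
F5 (19 nt, A=3 T=8 G=6 C=2): 3' end TGA has 1 G/C ✓; longest run = 3 ✓; GC 8/19 = 42.1% ✓ — passes.

F5 only.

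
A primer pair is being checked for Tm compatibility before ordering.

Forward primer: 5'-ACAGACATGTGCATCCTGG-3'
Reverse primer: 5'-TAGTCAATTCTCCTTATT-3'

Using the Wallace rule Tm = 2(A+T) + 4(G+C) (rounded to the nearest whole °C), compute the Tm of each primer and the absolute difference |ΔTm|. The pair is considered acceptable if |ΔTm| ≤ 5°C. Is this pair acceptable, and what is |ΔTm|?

Forward: A=5 T=4 G=5 C=5 → Tm = 2·9 + 4·10 = 58°C.
Reverse: A=4 T=9 G=1 C=4 → Tm = 2·13 + 4·5 = 46°C.
|ΔTm| = |58 − 46| = 12°C, > 5°C.

|ΔTm| = 12°C; the pair is not acceptable.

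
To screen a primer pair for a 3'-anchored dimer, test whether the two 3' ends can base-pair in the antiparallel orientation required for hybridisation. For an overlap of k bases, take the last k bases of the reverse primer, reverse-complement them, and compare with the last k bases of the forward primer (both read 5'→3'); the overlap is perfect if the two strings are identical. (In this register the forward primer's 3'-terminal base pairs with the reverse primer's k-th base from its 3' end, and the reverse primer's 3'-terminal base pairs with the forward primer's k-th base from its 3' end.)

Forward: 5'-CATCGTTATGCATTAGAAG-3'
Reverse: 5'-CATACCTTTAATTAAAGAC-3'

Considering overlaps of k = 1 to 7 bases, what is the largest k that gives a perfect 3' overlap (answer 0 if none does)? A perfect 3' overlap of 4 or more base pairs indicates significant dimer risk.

Longest perfect overlap: 1 complementary base pair; below the dimer-risk threshold (threshold 4).

Last 7 bases (5'→3') — forward …TTAGAAG, reverse …TAAAGAC.
Reverse complement of the reverse primer's last 7 bases: GTCTTTA; its first k bases are the reverse complement of the reverse primer's last k bases, so a perfect k-base overlap needs the forward primer's last k bases to equal them.
Comparing (forward last k vs required): k=1: G vs G ✓; k=2: AG vs GT ✗; k=3: AAG vs GTC ✗; k=4: GAAG vs GTCT ✗; k=5: AGAAG vs GTCTT ✗; k=6: TAGAAG vs GTCTTT ✗; k=7: TTAGAAG vs GTCTTTA ✗.
Only k = 1 is perfect, so the longest perfect 3' overlap is 1.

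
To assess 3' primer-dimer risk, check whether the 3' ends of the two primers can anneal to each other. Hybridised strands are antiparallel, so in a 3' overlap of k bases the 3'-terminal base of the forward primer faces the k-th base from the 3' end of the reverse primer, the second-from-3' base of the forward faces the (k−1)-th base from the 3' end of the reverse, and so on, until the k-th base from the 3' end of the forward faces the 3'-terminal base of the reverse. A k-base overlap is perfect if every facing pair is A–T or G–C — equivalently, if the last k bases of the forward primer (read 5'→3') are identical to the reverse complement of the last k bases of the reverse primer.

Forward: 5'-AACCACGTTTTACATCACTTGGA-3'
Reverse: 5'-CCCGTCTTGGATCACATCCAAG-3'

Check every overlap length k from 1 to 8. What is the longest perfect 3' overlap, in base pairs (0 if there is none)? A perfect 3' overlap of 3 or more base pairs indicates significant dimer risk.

Longest perfect overlap: 6 complementary base pairs; significant dimer risk (threshold 3).

Last 8 bases (5'→3') — forward …CACTTGGA, reverse …CATCCAAG.
Reverse complement of the reverse primer's last 8 bases: CTTGGATG; its first k bases are the reverse complement of the reverse primer's last k bases, so a perfect k-base overlap needs the forward primer's last k bases to equal them.
Comparing (forward last k vs required): k=1: A vs C ✗; k=2: GA vs CT ✗; k=3: GGA vs CTT ✗; k=4: TGGA vs CTTG ✗; k=5: TTGGA vs CTTGG ✗; k=6: CTTGGA vs CTTGGA ✓; k=7: ACTTGGA vs CTTGGAT ✗; k=8: CACTTGGA vs CTTGGATG ✗.
Only k = 6 is perfect, so the longest perfect 3' overlap is 6.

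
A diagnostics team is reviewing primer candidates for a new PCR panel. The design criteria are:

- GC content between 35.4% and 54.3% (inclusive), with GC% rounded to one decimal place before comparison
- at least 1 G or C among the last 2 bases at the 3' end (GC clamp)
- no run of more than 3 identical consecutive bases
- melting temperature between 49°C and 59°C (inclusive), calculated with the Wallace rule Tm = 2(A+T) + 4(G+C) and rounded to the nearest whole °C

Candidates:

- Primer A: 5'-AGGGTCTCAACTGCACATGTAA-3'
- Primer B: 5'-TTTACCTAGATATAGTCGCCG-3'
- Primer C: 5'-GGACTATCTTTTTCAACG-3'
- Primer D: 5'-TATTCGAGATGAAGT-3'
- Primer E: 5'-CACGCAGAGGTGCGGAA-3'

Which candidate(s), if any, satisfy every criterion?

None of the candidates satisfy all criteria.

Primer A (22 nt, A=7 T=5 G=5 C=5): GC 10/22 = 45.5% ✓; 3' end AA has 0 G/C, need ≥1 ✗; longest run = 3 ✓; Tm = 2·12 + 4·10 = 64°C, outside 49–59°C ✗ — fails.
Primer B (21 nt, A=5 T=7 G=4 C=5): GC 9/21 = 42.9% ✓; 3' end CG has 2 G/C ✓; longest run = 3 ✓; Tm = 2·12 + 4·9 = 60°C, outside 49–59°C ✗ — fails.
Primer C (18 nt, A=4 T=7 G=3 C=4): GC 7/18 = 38.9% ✓; 3' end CG has 2 G/C ✓; longest run = 5, exceeds 3 ✗; Tm = 2·11 + 4·7 = 50°C ✓ — fails.
Primer D (15 nt, A=5 T=5 G=4 C=1): GC 5/15 = 33.3%, outside 35.4–54.3% ✗; 3' end GT has 1 G/C ✓; longest run = 2 ✓; Tm = 2·10 + 4·5 = 40°C, outside 49–59°C ✗ — fails.
Primer E (17 nt, A=5 T=1 G=7 C=4): GC 11/17 = 64.7%, outside 35.4–54.3% ✗; 3' end AA has 0 G/C, need ≥1 ✗; longest run = 2 ✓; Tm = 2·6 + 4·11 = 56°C ✓ — fails.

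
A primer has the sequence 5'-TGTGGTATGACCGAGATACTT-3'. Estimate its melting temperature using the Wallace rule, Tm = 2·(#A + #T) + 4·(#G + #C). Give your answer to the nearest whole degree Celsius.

60°C

Base counts: A=5, T=7, G=6, C=3 (length 21).
Tm = 2·(5+7) + 4·(6+3) = 2·12 + 4·9 = 24 + 36 = 60°C.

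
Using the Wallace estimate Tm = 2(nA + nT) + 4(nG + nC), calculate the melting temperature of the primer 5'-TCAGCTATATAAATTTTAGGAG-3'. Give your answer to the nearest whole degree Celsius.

56°C

Base counts: A=8, T=8, G=4, C=2 (length 22).
Tm = 2·(8+8) + 4·(4+2) = 2·16 + 4·6 = 32 + 24 = 56°C.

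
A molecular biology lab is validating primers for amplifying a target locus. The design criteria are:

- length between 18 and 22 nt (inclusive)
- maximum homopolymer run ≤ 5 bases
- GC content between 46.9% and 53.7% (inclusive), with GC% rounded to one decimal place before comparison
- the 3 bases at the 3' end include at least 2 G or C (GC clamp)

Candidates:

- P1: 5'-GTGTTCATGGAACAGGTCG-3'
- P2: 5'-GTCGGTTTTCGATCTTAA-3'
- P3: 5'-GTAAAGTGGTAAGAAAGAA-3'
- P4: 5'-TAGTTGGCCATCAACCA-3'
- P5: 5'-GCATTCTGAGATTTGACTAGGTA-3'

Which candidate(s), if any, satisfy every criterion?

P1 (19 nt, A=4 T=5 G=7 C=3): length 19 ✓; longest run = 2 ✓; GC 10/19 = 52.6% ✓; 3' end TCG has 2 G/C ✓ — passes.
P2 (18 nt, A=3 T=8 G=4 C=3): length 18 ✓; longest run = 4 ✓; GC 7/18 = 38.9%, outside 46.9–53.7% ✗; 3' end TAA has 0 G/C, need ≥2 ✗ — fails.
P3 (19 nt, A=10 T=3 G=6 C=0): length 19 ✓; longest run = 3 ✓; GC 6/19 = 31.6%, outside 46.9–53.7% ✗; 3' end GAA has 1 G/C, need ≥2 ✗ — fails.
P4 (17 nt, A=5 T=4 G=3 C=5): length 17, outside 18–22 ✗; longest run = 2 ✓; GC 8/17 = 47.1% ✓; 3' end CCA has 2 G/C ✓ — fails.
P5 (23 nt, A=6 T=8 G=6 C=3): length 23, outside 18–22 ✗; longest run = 3 ✓; GC 9/23 = 39.1%, outside 46.9–53.7% ✗; 3' end GTA has 1 G/C, need ≥2 ✗ — fails.

P1 only.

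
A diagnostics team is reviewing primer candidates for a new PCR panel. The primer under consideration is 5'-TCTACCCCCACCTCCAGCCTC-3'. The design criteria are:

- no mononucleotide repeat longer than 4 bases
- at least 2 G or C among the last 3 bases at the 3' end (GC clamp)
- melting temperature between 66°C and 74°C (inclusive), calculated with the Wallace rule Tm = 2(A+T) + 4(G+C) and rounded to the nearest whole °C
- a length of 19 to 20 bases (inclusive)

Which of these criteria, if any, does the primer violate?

Base counts: A=3, T=4, G=1, C=13 (length 21).
homopolymer run: longest run = 5, exceeds 4 ✗
GC clamp: 3' end CTC has 2 G/C ✓
Tm: Tm = 2·7 + 4·14 = 70°C ✓
length: length 21, outside 19–20 ✗

Fails: homopolymer run, length.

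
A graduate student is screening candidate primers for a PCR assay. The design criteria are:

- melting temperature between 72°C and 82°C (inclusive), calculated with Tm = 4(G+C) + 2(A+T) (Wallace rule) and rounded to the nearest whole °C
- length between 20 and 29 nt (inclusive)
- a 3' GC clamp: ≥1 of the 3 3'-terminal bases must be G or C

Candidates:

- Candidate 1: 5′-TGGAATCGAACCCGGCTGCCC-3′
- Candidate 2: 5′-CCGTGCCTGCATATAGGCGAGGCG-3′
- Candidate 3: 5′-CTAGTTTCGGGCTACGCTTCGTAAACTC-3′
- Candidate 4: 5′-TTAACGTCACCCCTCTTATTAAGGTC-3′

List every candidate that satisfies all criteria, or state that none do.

Candidate 2 and Candidate 4.

Candidate 1 (21 nt, A=4 T=3 G=6 C=8): Tm = 2·7 + 4·14 = 70°C, outside 72–82°C ✗; length 21 ✓; 3' end CCC has 3 G/C ✓ — fails.
Candidate 2 (24 nt, A=4 T=4 G=9 C=7): Tm = 2·8 + 4·16 = 80°C ✓; length 24 ✓; 3' end GCG has 3 G/C ✓ — passes.
Candidate 3 (28 nt, A=5 T=9 G=6 C=8): Tm = 2·14 + 4·14 = 84°C, outside 72–82°C ✗; length 28 ✓; 3' end CTC has 2 G/C ✓ — fails.
Candidate 4 (26 nt, A=6 T=9 G=3 C=8): Tm = 2·15 + 4·11 = 74°C ✓; length 26 ✓; 3' end GTC has 2 G/C ✓ — passes.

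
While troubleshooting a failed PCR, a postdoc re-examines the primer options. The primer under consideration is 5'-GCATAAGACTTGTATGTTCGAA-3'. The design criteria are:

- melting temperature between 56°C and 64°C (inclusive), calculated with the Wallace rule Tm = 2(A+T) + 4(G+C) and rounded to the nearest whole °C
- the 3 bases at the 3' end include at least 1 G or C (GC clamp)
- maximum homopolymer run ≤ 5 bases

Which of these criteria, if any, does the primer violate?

Base counts: A=7, T=7, G=5, C=3 (length 22).
Tm: Tm = 2·14 + 4·8 = 60°C ✓
GC clamp: 3' end GAA has 1 G/C ✓
homopolymer run: longest run = 2 ✓

Meets all criteria.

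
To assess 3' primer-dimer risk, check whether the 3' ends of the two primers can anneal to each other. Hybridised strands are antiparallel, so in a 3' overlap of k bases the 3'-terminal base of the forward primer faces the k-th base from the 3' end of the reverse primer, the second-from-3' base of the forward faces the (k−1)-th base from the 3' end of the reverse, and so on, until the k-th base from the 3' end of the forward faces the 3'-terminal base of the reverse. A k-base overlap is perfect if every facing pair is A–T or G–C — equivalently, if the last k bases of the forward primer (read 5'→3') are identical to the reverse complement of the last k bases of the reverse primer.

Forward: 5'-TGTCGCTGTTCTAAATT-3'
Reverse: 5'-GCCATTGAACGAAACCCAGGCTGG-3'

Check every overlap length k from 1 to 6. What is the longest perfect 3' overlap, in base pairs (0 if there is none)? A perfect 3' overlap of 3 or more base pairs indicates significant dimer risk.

Last 6 bases (5'→3') — forward …TAAATT, reverse …GGCTGG.
Reverse complement of the reverse primer's last 6 bases: CCAGCC; its first k bases are the reverse complement of the reverse primer's last k bases, so a perfect k-base overlap needs the forward primer's last k bases to equal them.
Comparing (forward last k vs required): k=1: T vs C ✗; k=2: TT vs CC ✗; k=3: ATT vs CCA ✗; k=4: AATT vs CCAG ✗; k=5: AAATT vs CCAGC ✗; k=6: TAAATT vs CCAGCC ✗.
No overlap length from 1 to 6 is perfect, so the longest perfect 3' overlap is 0.

Longest perfect overlap: 0 complementary base pairs; below the dimer-risk threshold (threshold 3).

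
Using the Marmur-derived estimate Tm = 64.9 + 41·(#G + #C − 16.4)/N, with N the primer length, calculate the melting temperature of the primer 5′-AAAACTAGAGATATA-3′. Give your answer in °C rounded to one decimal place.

Base counts: A=9, T=3, G=2, C=1; G+C = 3, N = 15.
Tm = 64.9 + 41·(3 − 16.4)/15 = 64.9 + -549.40/15 = 28.3°C.

28.3°C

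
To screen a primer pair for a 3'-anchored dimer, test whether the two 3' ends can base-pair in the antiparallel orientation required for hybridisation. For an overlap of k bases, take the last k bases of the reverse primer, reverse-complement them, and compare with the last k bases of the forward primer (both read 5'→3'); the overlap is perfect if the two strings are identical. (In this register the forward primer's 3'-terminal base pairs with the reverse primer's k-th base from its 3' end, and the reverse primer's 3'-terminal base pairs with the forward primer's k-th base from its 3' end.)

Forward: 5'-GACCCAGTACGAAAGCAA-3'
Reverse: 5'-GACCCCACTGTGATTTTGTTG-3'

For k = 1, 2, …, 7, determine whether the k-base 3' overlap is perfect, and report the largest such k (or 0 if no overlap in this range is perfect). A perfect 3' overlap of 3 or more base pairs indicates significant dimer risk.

Last 7 bases (5'→3') — forward …AAAGCAA, reverse …TTTGTTG.
Reverse complement of the reverse primer's last 7 bases: CAACAAA; its first k bases are the reverse complement of the reverse primer's last k bases, so a perfect k-base overlap needs the forward primer's last k bases to equal them.
Comparing (forward last k vs required): k=1: A vs C ✗; k=2: AA vs CA ✗; k=3: CAA vs CAA ✓; k=4: GCAA vs CAAC ✗; k=5: AGCAA vs CAACA ✗; k=6: AAGCAA vs CAACAA ✗; k=7: AAAGCAA vs CAACAAA ✗.
Only k = 3 is perfect, so the longest perfect 3' overlap is 3.

Longest perfect overlap: 3 complementary base pairs; significant dimer risk (threshold 3).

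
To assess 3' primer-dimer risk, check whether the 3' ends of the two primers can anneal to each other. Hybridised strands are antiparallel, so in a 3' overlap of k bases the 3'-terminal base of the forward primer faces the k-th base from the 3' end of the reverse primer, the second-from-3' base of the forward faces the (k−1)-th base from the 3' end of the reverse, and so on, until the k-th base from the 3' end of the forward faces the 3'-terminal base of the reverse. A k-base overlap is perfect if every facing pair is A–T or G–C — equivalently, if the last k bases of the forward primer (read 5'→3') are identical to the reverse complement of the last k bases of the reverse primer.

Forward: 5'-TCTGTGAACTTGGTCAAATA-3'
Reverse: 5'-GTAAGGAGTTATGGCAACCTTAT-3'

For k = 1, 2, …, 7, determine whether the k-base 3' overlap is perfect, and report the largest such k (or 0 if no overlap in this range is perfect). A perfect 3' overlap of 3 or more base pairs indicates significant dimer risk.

Last 7 bases (5'→3') — forward …TCAAATA, reverse …ACCTTAT.
Reverse complement of the reverse primer's last 7 bases: ATAAGGT; its first k bases are the reverse complement of the reverse primer's last k bases, so a perfect k-base overlap needs the forward primer's last k bases to equal them.
Comparing (forward last k vs required): k=1: A vs A ✓; k=2: TA vs AT ✗; k=3: ATA vs ATA ✓; k=4: AATA vs ATAA ✗; k=5: AAATA vs ATAAG ✗; k=6: CAAATA vs ATAAGG ✗; k=7: TCAAATA vs ATAAGGT ✗.
Perfect overlaps at k = 1, 3; the largest is 3.

Longest perfect overlap: 3 complementary base pairs; significant dimer risk (threshold 3).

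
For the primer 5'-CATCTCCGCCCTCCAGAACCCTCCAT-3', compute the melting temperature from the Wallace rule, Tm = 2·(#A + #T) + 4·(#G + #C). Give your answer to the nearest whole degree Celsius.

Base counts: A=5, T=5, G=2, C=14 (length 26).
Tm = 2·(5+5) + 4·(2+14) = 2·10 + 4·16 = 20 + 64 = 84°C.

84°C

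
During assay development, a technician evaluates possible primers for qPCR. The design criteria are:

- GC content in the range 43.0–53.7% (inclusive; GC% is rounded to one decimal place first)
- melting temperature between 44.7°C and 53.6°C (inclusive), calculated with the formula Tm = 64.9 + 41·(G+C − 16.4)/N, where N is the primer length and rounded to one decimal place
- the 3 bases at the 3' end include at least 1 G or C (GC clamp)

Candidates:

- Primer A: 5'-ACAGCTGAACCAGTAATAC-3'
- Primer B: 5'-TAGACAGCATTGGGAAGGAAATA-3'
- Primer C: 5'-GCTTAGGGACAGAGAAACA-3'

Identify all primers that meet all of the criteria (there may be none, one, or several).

Primer C only.

Primer A (19 nt, A=8 T=3 G=3 C=5): GC 8/19 = 42.1%, outside 43.0–53.7% ✗; Tm = 64.9 + 41·(8 − 16.4)/19 = 46.8°C ✓; 3' end TAC has 1 G/C ✓ — fails.
Primer B (23 nt, A=10 T=4 G=7 C=2): GC 9/23 = 39.1%, outside 43.0–53.7% ✗; Tm = 64.9 + 41·(9 − 16.4)/23 = 51.7°C ✓; 3' end ATA has 0 G/C, need ≥1 ✗ — fails.
Primer C (19 nt, A=8 T=2 G=6 C=3): GC 9/19 = 47.4% ✓; Tm = 64.9 + 41·(9 − 16.4)/19 = 48.9°C ✓; 3' end ACA has 1 G/C ✓ — passes.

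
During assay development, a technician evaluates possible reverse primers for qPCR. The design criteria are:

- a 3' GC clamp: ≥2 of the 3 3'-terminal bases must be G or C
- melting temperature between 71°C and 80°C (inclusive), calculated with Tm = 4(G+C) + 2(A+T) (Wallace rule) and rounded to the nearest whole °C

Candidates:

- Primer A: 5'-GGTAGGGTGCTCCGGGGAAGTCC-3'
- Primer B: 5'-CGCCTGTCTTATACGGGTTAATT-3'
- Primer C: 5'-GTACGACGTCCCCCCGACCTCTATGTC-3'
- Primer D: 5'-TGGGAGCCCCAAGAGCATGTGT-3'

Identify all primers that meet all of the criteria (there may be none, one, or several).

Primer A (23 nt, A=3 T=4 G=11 C=5): 3' end TCC has 2 G/C ✓; Tm = 2·7 + 4·16 = 78°C ✓ — passes.
Primer B (23 nt, A=4 T=9 G=5 C=5): 3' end ATT has 0 G/C, need ≥2 ✗; Tm = 2·13 + 4·10 = 66°C, outside 71–80°C ✗ — fails.
Primer C (27 nt, A=4 T=6 G=5 C=12): 3' end GTC has 2 G/C ✓; Tm = 2·10 + 4·17 = 88°C, outside 71–80°C ✗ — fails.
Primer D (22 nt, A=5 T=4 G=8 C=5): 3' end TGT has 1 G/C, need ≥2 ✗; Tm = 2·9 + 4·13 = 70°C, outside 71–80°C ✗ — fails.

Primer A only.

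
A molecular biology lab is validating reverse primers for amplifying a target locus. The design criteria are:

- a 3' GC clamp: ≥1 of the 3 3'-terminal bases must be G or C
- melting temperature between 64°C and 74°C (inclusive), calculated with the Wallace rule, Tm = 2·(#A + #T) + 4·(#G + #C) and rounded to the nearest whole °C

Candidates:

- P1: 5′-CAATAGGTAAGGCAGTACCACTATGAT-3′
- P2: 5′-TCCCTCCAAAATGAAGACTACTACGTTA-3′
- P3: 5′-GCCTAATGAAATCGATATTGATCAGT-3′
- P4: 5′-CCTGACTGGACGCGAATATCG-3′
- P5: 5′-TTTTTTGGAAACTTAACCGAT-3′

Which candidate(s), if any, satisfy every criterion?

P3 and P4.

P1 (27 nt, A=10 T=6 G=6 C=5): 3' end GAT has 1 G/C ✓; Tm = 2·16 + 4·11 = 76°C, outside 64–74°C ✗ — fails.
P2 (28 nt, A=10 T=7 G=3 C=8): 3' end TTA has 0 G/C, need ≥1 ✗; Tm = 2·17 + 4·11 = 78°C, outside 64–74°C ✗ — fails.
P3 (26 nt, A=9 T=8 G=5 C=4): 3' end AGT has 1 G/C ✓; Tm = 2·17 + 4·9 = 70°C ✓ — passes.
P4 (21 nt, A=5 T=4 G=6 C=6): 3' end TCG has 2 G/C ✓; Tm = 2·9 + 4·12 = 66°C ✓ — passes.
P5 (21 nt, A=6 T=9 G=3 C=3): 3' end GAT has 1 G/C ✓; Tm = 2·15 + 4·6 = 54°C, outside 64–74°C ✗ — fails.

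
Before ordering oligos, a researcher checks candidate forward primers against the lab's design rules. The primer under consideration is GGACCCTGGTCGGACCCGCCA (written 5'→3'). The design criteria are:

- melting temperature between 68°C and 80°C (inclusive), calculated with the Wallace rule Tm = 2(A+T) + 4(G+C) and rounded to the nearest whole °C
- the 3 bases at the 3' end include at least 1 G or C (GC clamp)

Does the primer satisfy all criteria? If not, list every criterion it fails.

Meets all criteria.

Base counts: A=3, T=2, G=7, C=9 (length 21).
Tm: Tm = 2·5 + 4·16 = 74°C ✓
GC clamp: 3' end CCA has 2 G/C ✓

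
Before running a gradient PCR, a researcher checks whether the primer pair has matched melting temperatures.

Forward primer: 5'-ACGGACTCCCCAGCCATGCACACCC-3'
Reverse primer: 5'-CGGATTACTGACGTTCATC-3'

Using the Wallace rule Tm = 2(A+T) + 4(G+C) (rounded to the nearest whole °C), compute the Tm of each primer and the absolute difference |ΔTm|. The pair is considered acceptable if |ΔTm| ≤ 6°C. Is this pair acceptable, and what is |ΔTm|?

|ΔTm| = 28°C; the pair is not acceptable.

Forward: A=6 T=2 G=4 C=13 → Tm = 2·8 + 4·17 = 84°C.
Reverse: A=4 T=6 G=4 C=5 → Tm = 2·10 + 4·9 = 56°C.
|ΔTm| = |84 − 56| = 28°C, > 6°C.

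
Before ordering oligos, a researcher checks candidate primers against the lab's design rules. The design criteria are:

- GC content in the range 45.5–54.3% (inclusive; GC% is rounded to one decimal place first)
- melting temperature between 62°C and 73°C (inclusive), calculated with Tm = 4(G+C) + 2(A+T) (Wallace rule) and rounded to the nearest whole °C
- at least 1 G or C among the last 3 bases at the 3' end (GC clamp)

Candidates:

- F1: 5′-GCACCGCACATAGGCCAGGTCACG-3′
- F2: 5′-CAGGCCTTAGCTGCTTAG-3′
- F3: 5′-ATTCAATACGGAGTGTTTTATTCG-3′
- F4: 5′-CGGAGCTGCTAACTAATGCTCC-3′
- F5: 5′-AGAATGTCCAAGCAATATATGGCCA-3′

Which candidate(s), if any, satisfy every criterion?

F1 (24 nt, A=6 T=2 G=7 C=9): GC 16/24 = 66.7%, outside 45.5–54.3% ✗; Tm = 2·8 + 4·16 = 80°C, outside 62–73°C ✗; 3' end ACG has 2 G/C ✓ — fails.
F2 (18 nt, A=3 T=5 G=5 C=5): GC 10/18 = 55.6%, outside 45.5–54.3% ✗; Tm = 2·8 + 4·10 = 56°C, outside 62–73°C ✗; 3' end TAG has 1 G/C ✓ — fails.
F3 (24 nt, A=6 T=10 G=5 C=3): GC 8/24 = 33.3%, outside 45.5–54.3% ✗; Tm = 2·16 + 4·8 = 64°C ✓; 3' end TCG has 2 G/C ✓ — fails.
F4 (22 nt, A=5 T=5 G=5 C=7): GC 12/22 = 54.5%, outside 45.5–54.3% ✗; Tm = 2·10 + 4·12 = 68°C ✓; 3' end TCC has 2 G/C ✓ — fails.
F5 (25 nt, A=10 T=5 G=5 C=5): GC 10/25 = 40.0%, outside 45.5–54.3% ✗; Tm = 2·15 + 4·10 = 70°C ✓; 3' end CCA has 2 G/C ✓ — fails.

None of the candidates satisfy all criteria.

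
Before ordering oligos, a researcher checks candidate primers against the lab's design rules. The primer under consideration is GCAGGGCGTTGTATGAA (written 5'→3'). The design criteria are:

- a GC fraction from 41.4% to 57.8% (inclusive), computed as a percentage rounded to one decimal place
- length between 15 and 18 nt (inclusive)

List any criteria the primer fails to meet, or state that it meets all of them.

Meets all criteria.

Base counts: A=4, T=4, G=7, C=2 (length 17).
GC content: GC 9/17 = 52.9% ✓
length: length 17 ✓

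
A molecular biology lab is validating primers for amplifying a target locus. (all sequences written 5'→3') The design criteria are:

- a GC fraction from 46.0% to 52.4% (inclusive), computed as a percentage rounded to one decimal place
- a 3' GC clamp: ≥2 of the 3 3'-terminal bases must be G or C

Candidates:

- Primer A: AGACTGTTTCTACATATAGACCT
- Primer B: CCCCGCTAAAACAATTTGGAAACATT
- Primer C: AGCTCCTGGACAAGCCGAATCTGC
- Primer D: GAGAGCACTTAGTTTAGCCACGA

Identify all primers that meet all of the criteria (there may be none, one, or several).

Primer D only.

Primer A (23 nt, A=7 T=8 G=3 C=5): GC 8/23 = 34.8%, outside 46.0–52.4% ✗; 3' end CCT has 2 G/C ✓ — fails.
Primer B (26 nt, A=10 T=6 G=3 C=7): GC 10/26 = 38.5%, outside 46.0–52.4% ✗; 3' end ATT has 0 G/C, need ≥2 ✗ — fails.
Primer C (24 nt, A=6 T=4 G=6 C=8): GC 14/24 = 58.3%, outside 46.0–52.4% ✗; 3' end TGC has 2 G/C ✓ — fails.
Primer D (23 nt, A=7 T=5 G=6 C=5): GC 11/23 = 47.8% ✓; 3' end CGA has 2 G/C ✓ — passes.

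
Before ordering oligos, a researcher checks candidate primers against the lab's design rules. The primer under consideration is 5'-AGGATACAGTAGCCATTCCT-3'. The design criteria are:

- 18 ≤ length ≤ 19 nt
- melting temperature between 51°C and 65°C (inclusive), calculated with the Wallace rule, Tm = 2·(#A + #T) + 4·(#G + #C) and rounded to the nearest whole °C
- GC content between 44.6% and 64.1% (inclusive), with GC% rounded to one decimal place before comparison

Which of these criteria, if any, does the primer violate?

Fails: length.

Base counts: A=6, T=5, G=4, C=5 (length 20).
length: length 20, outside 18–19 ✗
Tm: Tm = 2·11 + 4·9 = 58°C ✓
GC content: GC 9/20 = 45.0% ✓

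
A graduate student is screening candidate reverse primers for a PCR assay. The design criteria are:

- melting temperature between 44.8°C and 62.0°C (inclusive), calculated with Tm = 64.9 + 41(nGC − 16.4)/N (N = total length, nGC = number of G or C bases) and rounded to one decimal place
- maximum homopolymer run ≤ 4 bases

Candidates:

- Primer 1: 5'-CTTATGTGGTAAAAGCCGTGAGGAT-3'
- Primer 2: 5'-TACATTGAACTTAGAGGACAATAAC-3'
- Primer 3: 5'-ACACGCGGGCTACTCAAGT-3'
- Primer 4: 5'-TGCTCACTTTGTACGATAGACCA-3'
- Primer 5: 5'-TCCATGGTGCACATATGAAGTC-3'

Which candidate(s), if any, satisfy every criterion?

Primer 1 (25 nt, A=7 T=7 G=8 C=3): Tm = 64.9 + 41·(11 − 16.4)/25 = 56.0°C ✓; longest run = 4 ✓ — passes.
Primer 2 (25 nt, A=11 T=6 G=4 C=4): Tm = 64.9 + 41·(8 − 16.4)/25 = 51.1°C ✓; longest run = 2 ✓ — passes.
Primer 3 (19 nt, A=5 T=3 G=5 C=6): Tm = 64.9 + 41·(11 − 16.4)/19 = 53.2°C ✓; longest run = 3 ✓ — passes.
Primer 4 (23 nt, A=6 T=7 G=4 C=6): Tm = 64.9 + 41·(10 − 16.4)/23 = 53.5°C ✓; longest run = 3 ✓ — passes.
Primer 5 (22 nt, A=6 T=6 G=5 C=5): Tm = 64.9 + 41·(10 − 16.4)/22 = 53.0°C ✓; longest run = 2 ✓ — passes.

Primer 1, Primer 2, Primer 3, Primer 4 and Primer 5.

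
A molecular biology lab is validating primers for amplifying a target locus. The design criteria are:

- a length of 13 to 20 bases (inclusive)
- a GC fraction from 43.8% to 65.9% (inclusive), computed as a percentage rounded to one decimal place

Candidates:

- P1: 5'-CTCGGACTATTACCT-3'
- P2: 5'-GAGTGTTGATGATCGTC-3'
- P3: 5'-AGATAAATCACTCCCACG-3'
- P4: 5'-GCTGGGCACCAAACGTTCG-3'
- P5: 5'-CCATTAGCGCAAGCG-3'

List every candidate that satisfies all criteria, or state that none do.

P1, P2, P3, P4 and P5.

P1 (15 nt, A=3 T=5 G=2 C=5): length 15 ✓; GC 7/15 = 46.7% ✓ — passes.
P2 (17 nt, A=3 T=6 G=6 C=2): length 17 ✓; GC 8/17 = 47.1% ✓ — passes.
P3 (18 nt, A=7 T=3 G=2 C=6): length 18 ✓; GC 8/18 = 44.4% ✓ — passes.
P4 (19 nt, A=4 T=3 G=6 C=6): length 19 ✓; GC 12/19 = 63.2% ✓ — passes.
P5 (15 nt, A=4 T=2 G=4 C=5): length 15 ✓; GC 9/15 = 60.0% ✓ — passes.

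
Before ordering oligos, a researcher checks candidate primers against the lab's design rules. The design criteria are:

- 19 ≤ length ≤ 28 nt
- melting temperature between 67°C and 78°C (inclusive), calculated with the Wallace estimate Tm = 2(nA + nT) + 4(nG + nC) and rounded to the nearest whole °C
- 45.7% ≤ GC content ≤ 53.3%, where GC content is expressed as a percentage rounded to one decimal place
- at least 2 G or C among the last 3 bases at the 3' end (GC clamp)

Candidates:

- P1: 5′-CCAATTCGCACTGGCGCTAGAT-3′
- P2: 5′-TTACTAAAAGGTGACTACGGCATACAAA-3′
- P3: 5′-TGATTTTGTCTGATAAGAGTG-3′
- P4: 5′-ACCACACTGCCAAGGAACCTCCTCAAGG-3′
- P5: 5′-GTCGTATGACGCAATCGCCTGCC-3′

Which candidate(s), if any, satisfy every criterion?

P1 (22 nt, A=5 T=5 G=5 C=7): length 22 ✓; Tm = 2·10 + 4·12 = 68°C ✓; GC 12/22 = 54.5%, outside 45.7–53.3% ✗; 3' end GAT has 1 G/C, need ≥2 ✗ — fails.
P2 (28 nt, A=12 T=6 G=5 C=5): length 28 ✓; Tm = 2·18 + 4·10 = 76°C ✓; GC 10/28 = 35.7%, outside 45.7–53.3% ✗; 3' end AAA has 0 G/C, need ≥2 ✗ — fails.
P3 (21 nt, A=5 T=9 G=6 C=1): length 21 ✓; Tm = 2·14 + 4·7 = 56°C, outside 67–78°C ✗; GC 7/21 = 33.3%, outside 45.7–53.3% ✗; 3' end GTG has 2 G/C ✓ — fails.
P4 (28 nt, A=9 T=3 G=5 C=11): length 28 ✓; Tm = 2·12 + 4·16 = 88°C, outside 67–78°C ✗; GC 16/28 = 57.1%, outside 45.7–53.3% ✗; 3' end AGG has 2 G/C ✓ — fails.
P5 (23 nt, A=4 T=5 G=6 C=8): length 23 ✓; Tm = 2·9 + 4·14 = 74°C ✓; GC 14/23 = 60.9%, outside 45.7–53.3% ✗; 3' end GCC has 3 G/C ✓ — fails.

None of the candidates satisfy all criteria.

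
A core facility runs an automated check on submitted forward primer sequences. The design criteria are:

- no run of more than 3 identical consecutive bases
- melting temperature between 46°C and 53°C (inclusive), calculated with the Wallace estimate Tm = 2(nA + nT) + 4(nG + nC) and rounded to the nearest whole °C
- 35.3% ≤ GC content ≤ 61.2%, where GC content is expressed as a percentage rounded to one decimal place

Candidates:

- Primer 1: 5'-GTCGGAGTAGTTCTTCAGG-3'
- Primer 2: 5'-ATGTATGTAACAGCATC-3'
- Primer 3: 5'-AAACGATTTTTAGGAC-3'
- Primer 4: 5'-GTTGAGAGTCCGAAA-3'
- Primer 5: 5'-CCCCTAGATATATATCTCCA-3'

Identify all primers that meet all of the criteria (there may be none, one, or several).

Primer 2 only.

Primer 1 (19 nt, A=3 T=6 G=7 C=3): longest run = 2 ✓; Tm = 2·9 + 4·10 = 58°C, outside 46–53°C ✗; GC 10/19 = 52.6% ✓ — fails.
Primer 2 (17 nt, A=6 T=5 G=3 C=3): longest run = 2 ✓; Tm = 2·11 + 4·6 = 46°C ✓; GC 6/17 = 35.3% ✓ — passes.
Primer 3 (16 nt, A=6 T=5 G=3 C=2): longest run = 5, exceeds 3 ✗; Tm = 2·11 + 4·5 = 42°C, outside 46–53°C ✗; GC 5/16 = 31.3%, outside 35.3–61.2% ✗ — fails.
Primer 4 (15 nt, A=5 T=3 G=5 C=2): longest run = 3 ✓; Tm = 2·8 + 4·7 = 44°C, outside 46–53°C ✗; GC 7/15 = 46.7% ✓ — fails.
Primer 5 (20 nt, A=6 T=6 G=1 C=7): longest run = 4, exceeds 3 ✗; Tm = 2·12 + 4·8 = 56°C, outside 46–53°C ✗; GC 8/20 = 40.0% ✓ — fails.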